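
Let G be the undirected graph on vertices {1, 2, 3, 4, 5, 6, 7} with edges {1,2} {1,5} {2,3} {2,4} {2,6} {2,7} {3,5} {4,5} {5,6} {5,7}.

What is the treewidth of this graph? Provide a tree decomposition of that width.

The largest bag has 3 vertices, giving width 2; this decomposition certifies tw(G) ≤ 2. Since 2–3–5–4–2 is a cycle in G, G is not acyclic. Forests are exactly the graphs of treewidth ≤ 1, so tw(G) ≥ 2. Combining the bounds, tw(G) = 2.

Treewidth 2.
One optimal decomposition is:
Bags: B1 = {2, 3, 5}  B2 = {2, 4, 5}  B3 = {2, 5, 7}  B4 = {1, 2, 5}  B5 = {2, 5, 6}
Tree: B1–B2, B2–B3, B3–B4, B4–B5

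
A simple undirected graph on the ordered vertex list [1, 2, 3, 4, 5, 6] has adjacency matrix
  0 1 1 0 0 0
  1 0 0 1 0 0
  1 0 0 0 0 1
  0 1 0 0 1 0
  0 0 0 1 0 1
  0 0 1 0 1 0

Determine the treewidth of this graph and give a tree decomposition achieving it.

Every bag has size at most 3, so the width is 3 − 1 = 2 and tw(G) ≤ 2. For the lower bound, G contains the cycle 5–4–2–1–3–6–5, so G is not a forest; only forests have treewidth ≤ 1, hence tw(G) ≥ 2. Therefore the treewidth is 2.

Treewidth 2.
Bags: B1 = {2, 4, 5}  B2 = {1, 2, 5}  B3 = {1, 3, 5}  B4 = {3, 5, 6}
Tree: B1–B2, B2–B3, B3–B4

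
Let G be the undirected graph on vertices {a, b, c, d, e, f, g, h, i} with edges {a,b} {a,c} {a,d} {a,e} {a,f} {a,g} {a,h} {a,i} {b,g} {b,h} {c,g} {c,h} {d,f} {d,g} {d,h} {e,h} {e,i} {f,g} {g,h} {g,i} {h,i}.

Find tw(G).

A width-3 tree decomposition is:
Bags: B1 = {a, d, g, h}  B2 = {a, c, g, h}  B3 = {a, b, g, h}  B4 = {a, g, h, i}  B5 = {a, e, h, i}  B6 = {a, d, f, g}
Tree: B1–B2, B2–B3, B3–B4, B4–B5, B1–B6
Each bag holds 4 vertices, so the decomposition has width 3, which upper-bounds the treewidth. For the lower bound, the 4 vertices {a, d, g, h} are pairwise adjacent, and any tree decomposition puts a clique entirely inside one bag — forcing width ≥ 3. Therefore the treewidth is 3.

3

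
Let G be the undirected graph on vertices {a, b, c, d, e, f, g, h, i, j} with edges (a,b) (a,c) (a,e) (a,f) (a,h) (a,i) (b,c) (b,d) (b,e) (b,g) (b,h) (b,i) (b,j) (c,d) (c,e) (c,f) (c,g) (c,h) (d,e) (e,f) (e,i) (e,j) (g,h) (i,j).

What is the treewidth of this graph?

A width-3 tree decomposition is:
Bags: B1 = {a, b, c, e}  B2 = {a, b, e, i}  B3 = {a, b, c, h}  B4 = {b, e, i, j}  B5 = {b, c, d, e}  B6 = {b, c, g, h}  B7 = {a, c, e, f}
Tree: B1–B2, B1–B3, B2–B4, B1–B5, B3–B6, B1–B7
Each bag holds 4 vertices, so the decomposition has width 3, which upper-bounds the treewidth. On the other hand G contains the 4-clique {a, c, e, f}. A clique must lie in a single bag of any decomposition, so no decomposition can have width below 3. Combining the bounds, tw(G) = 3.

3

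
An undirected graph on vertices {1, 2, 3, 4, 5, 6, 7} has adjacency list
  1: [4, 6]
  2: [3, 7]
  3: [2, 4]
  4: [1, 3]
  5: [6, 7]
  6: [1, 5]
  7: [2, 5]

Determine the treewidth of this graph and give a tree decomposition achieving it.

Treewidth 2.
One such decomposition:
Bags: B1 = {2, 5, 7}  B2 = {2, 3, 5}  B3 = {3, 4, 5}  B4 = {1, 4, 5}  B5 = {1, 5, 6}
Tree: B1–B2, B2–B3, B3–B4, B4–B5

Every bag has size at most 3, so the width is 3 − 1 = 2 and tw(G) ≤ 2. The edges 5–7–2–3–4–1–6–5 form a cycle, so G is not a tree and its treewidth is at least 2. Therefore the treewidth is 2.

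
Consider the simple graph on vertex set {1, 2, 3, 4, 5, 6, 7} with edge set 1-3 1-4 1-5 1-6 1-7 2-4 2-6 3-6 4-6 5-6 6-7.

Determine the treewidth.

2

A width-2 tree decomposition is:
Bags: B1 = {1, 4, 6}  B2 = {2, 4, 6}  B3 = {1, 5, 6}  B4 = {1, 3, 6}  B5 = {1, 6, 7}
Tree: B1–B2, B1–B3, B1–B4, B3–B5
Each bag holds 3 vertices, so the decomposition has width 2, which upper-bounds the treewidth. On the other hand G contains the 3-clique {1, 3, 6}. A clique must lie in a single bag of any decomposition, so no decomposition can have width below 2. Hence tw(G) = 2 exactly.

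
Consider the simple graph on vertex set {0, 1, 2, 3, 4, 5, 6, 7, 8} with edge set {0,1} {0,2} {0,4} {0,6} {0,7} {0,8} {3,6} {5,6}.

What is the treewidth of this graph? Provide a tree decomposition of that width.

Each bag holds 2 vertices, so the decomposition has width 1, which upper-bounds the treewidth. G has an edge, so its treewidth is at least 1. Combining the bounds, tw(G) = 1.

Treewidth 1.
Bags: B1 = {0, 7}  B2 = {0, 2}  B3 = {0, 6}  B4 = {0, 8}  B5 = {0, 4}  B6 = {3, 6}  B7 = {0, 1}  B8 = {5, 6}
Tree: B1–B2, B2–B3, B1–B4, B4–B5, B3–B6, B5–B7, B6–B8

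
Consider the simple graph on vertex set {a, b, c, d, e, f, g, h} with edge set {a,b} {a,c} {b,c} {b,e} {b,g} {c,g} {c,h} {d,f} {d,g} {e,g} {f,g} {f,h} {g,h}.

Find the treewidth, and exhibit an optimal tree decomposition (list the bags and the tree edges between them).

Each bag holds 3 vertices, so the decomposition has width 2, which upper-bounds the treewidth. For the lower bound, the 3 vertices {b, e, g} are pairwise adjacent, and any tree decomposition puts a clique entirely inside one bag — forcing width ≥ 2. The upper and lower bounds meet at 2, so that is the treewidth.

Treewidth 2.
One optimal decomposition is:
Bags: B1 = {b, c, g}  B2 = {c, g, h}  B3 = {a, b, c}  B4 = {f, g, h}  B5 = {d, f, g}  B6 = {b, e, g}
Tree: B1–B2, B1–B3, B2–B4, B4–B5, B1–B6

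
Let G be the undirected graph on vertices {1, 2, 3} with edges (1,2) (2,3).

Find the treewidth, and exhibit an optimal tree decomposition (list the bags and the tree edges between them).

Every bag has size at most 2, so the width is 2 − 1 = 1 and tw(G) ≤ 1. G has an edge, so its treewidth is at least 1. Combining the bounds, tw(G) = 1.

Treewidth 1.
Bags: B1 = {2, 3}  B2 = {1, 2}
Tree: B1–B2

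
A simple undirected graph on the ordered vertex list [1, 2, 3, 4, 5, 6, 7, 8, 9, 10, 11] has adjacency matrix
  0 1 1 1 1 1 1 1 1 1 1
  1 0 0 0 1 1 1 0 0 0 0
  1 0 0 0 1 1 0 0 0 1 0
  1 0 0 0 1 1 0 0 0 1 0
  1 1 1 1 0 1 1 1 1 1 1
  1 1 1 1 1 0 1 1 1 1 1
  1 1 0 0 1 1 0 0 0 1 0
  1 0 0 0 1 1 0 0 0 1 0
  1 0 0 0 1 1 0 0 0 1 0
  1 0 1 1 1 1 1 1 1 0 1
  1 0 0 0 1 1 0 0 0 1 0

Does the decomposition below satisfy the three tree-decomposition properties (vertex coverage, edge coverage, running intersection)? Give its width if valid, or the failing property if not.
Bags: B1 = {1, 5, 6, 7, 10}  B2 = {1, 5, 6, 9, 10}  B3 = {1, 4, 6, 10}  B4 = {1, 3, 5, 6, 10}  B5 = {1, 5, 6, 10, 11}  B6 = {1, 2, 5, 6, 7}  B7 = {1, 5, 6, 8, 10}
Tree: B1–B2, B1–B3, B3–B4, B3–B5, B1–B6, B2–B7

A tree decomposition must satisfy three properties: every vertex lies in some bag; for every edge, both endpoints lie together in some bag; and for every vertex, the bags containing it form a connected subtree. Here edge (5,4) lies in no bag, so the decomposition is invalid.

No — edge (5,4) lies in no bag.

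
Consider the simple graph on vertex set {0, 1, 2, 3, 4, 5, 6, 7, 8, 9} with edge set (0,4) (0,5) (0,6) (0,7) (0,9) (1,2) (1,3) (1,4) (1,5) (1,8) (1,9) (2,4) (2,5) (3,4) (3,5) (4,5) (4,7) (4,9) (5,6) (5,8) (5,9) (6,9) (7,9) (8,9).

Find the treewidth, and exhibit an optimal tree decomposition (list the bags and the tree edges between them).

Treewidth 3.
One optimal decomposition is:
Bags: B1 = {0, 4, 5, 9}  B2 = {1, 4, 5, 9}  B3 = {1, 5, 8, 9}  B4 = {1, 3, 4, 5}  B5 = {0, 4, 7, 9}  B6 = {0, 5, 6, 9}  B7 = {1, 2, 4, 5}
Tree: B1–B2, B2–B3, B2–B4, B1–B5, B1–B6, B2–B7

The largest bag has 4 vertices, giving width 3; this decomposition certifies tw(G) ≤ 3. Conversely, {0, 4, 5, 9} is a clique of size 4, and the vertices of any clique must share a bag in every tree decomposition; so some bag has ≥ 4 vertices and tw(G) ≥ 3. Combining the bounds, tw(G) = 3.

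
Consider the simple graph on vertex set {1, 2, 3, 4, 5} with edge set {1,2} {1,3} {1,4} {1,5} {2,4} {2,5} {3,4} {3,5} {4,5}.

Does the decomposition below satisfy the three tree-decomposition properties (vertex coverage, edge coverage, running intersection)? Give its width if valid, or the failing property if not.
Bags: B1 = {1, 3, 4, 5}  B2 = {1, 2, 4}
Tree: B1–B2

A tree decomposition must satisfy three properties: every vertex lies in some bag; for every edge, both endpoints lie together in some bag; and for every vertex, the bags containing it form a connected subtree. Here edge (5,2) lies in no bag, so the decomposition is invalid.

No — edge (5,2) lies in no bag.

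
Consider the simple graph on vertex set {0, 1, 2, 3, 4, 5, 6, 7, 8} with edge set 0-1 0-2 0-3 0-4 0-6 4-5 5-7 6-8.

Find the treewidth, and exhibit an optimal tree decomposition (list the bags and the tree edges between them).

Treewidth 1.
One optimal decomposition is:
Bags: B1 = {0, 4}  B2 = {4, 5}  B3 = {0, 6}  B4 = {0, 2}  B5 = {5, 7}  B6 = {0, 3}  B7 = {6, 8}  B8 = {0, 1}
Tree: B1–B2, B1–B3, B3–B4, B2–B5, B3–B6, B3–B7, B4–B8

Each bag holds 2 vertices, so the decomposition has width 1, which upper-bounds the treewidth. G has an edge, so its treewidth is at least 1. Therefore the treewidth is 1.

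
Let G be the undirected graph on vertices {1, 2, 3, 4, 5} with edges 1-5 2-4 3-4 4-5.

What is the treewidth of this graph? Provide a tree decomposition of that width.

Treewidth 1.
Bags: B1 = {4, 5}  B2 = {1, 5}  B3 = {2, 4}  B4 = {3, 4}
Tree: B1–B2, B1–B3, B1–B4

The largest bag has 2 vertices, giving width 1; this decomposition certifies tw(G) ≤ 1. Since G has at least one edge (e.g. 5–4), it is not an edgeless graph, so tw(G) ≥ 1. The upper and lower bounds meet at 1, so that is the treewidth.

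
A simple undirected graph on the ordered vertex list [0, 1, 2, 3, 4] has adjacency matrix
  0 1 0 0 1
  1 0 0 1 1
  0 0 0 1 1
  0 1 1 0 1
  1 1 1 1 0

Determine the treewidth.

2

A width-2 tree decomposition is:
Bags: B1 = {1, 3, 4}  B2 = {0, 1, 4}  B3 = {2, 3, 4}
Tree: B1–B2, B1–B3
Each bag holds 3 vertices, so the decomposition has width 2, which upper-bounds the treewidth. For the lower bound, the 3 vertices {0, 1, 4} are pairwise adjacent, and any tree decomposition puts a clique entirely inside one bag — forcing width ≥ 2. Combining the bounds, tw(G) = 2.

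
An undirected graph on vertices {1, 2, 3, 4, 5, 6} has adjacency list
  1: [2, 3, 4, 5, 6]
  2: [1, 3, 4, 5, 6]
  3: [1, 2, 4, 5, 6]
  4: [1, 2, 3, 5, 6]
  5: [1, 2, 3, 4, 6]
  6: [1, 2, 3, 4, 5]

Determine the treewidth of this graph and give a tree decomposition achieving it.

With just one bag of size 6, the width is 6 − 1 = 5, so tw(G) ≤ 5. For the lower bound, the 6 vertices {1, 2, 3, 4, 5, 6} are pairwise adjacent, and any tree decomposition puts a clique entirely inside one bag — forcing width ≥ 5. Hence tw(G) = 5 exactly.

Treewidth 5.
Bags: B1 = {1, 2, 3, 4, 5, 6}
Tree: (single bag)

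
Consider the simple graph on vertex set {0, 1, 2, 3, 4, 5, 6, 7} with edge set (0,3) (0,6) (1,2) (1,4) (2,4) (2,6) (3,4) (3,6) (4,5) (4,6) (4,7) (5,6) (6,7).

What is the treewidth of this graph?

A width-2 tree decomposition is:
Bags: B1 = {3, 4, 6}  B2 = {0, 3, 6}  B3 = {2, 4, 6}  B4 = {4, 6, 7}  B5 = {4, 5, 6}  B6 = {1, 2, 4}
Tree: B1–B2, B1–B3, B3–B4, B3–B5, B3–B6
Every bag has size at most 3, so the width is 3 − 1 = 2 and tw(G) ≤ 2. Conversely, {0, 3, 6} is a clique of size 3, and the vertices of any clique must share a bag in every tree decomposition; so some bag has ≥ 3 vertices and tw(G) ≥ 2. Combining the bounds, tw(G) = 2.

2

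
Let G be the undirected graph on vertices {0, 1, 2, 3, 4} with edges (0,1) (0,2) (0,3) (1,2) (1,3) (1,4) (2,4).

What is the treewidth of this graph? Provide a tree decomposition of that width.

Treewidth 2.
Bags: B1 = {0, 1, 2}  B2 = {1, 2, 4}  B3 = {0, 1, 3}
Tree: B1–B2, B1–B3

Each bag holds 3 vertices, so the decomposition has width 2, which upper-bounds the treewidth. For the lower bound, the 3 vertices {0, 1, 2} are pairwise adjacent, and any tree decomposition puts a clique entirely inside one bag — forcing width ≥ 2. The upper and lower bounds meet at 2, so that is the treewidth.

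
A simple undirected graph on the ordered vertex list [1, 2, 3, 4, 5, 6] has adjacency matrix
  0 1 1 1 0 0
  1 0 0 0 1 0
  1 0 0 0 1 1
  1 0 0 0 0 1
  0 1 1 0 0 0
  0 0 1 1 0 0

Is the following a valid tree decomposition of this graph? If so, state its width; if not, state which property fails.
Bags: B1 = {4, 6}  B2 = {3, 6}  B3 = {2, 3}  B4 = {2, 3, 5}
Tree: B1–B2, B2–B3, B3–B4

A tree decomposition must satisfy three properties: every vertex lies in some bag; for every edge, both endpoints lie together in some bag; and for every vertex, the bags containing it form a connected subtree. Here vertex 1 appears in no bag, so the decomposition is invalid.

No — vertex 1 appears in no bag.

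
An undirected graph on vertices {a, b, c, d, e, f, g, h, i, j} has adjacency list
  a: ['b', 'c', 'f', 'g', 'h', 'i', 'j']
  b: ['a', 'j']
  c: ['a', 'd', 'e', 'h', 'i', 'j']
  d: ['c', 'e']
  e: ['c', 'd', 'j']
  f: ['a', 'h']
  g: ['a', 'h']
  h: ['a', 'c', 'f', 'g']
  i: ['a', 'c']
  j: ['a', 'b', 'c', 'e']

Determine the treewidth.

A width-2 tree decomposition is:
Bags: B1 = {c, e, j}  B2 = {a, c, j}  B3 = {a, c, h}  B4 = {a, b, j}  B5 = {a, f, h}  B6 = {a, c, i}  B7 = {c, d, e}  B8 = {a, g, h}
Tree: B1–B2, B2–B3, B2–B4, B3–B5, B2–B6, B1–B7, B5–B8
Each bag holds 3 vertices, so the decomposition has width 2, which upper-bounds the treewidth. For the lower bound, the 3 vertices {c, d, e} are pairwise adjacent, and any tree decomposition puts a clique entirely inside one bag — forcing width ≥ 2. The upper and lower bounds meet at 2, so that is the treewidth.

2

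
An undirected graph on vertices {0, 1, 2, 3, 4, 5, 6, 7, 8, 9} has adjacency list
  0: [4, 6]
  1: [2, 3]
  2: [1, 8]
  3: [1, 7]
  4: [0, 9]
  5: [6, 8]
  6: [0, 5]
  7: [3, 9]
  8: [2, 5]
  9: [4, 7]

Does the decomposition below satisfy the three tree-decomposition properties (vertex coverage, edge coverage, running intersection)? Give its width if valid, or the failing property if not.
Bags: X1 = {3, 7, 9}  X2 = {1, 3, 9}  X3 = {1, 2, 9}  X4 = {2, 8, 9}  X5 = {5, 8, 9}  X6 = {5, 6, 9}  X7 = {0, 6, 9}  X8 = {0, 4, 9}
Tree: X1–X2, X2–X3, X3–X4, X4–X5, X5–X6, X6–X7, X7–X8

Yes; width 2.

Vertex coverage: the bags together contain {0, 1, 2, 3, 4, 5, 6, 7, 8, 9}, the full vertex set. Edge coverage: each edge of G has both endpoints in at least one bag. Running intersection: for every vertex, the bags containing it form a connected subtree. All three properties hold, so this is a valid tree decomposition of width max|bag| − 1 = 2, and hence tw(G) ≤ 2.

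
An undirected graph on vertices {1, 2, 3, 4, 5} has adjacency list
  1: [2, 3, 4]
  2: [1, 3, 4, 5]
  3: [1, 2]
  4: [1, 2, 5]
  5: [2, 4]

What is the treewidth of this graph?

A width-2 tree decomposition is:
Bags: B1 = {1, 2, 4}  B2 = {1, 2, 3}  B3 = {2, 4, 5}
Tree: B1–B2, B1–B3
Each bag holds 3 vertices, so the decomposition has width 2, which upper-bounds the treewidth. Conversely, {1, 2, 3} is a clique of size 3, and the vertices of any clique must share a bag in every tree decomposition; so some bag has ≥ 3 vertices and tw(G) ≥ 2. Therefore the treewidth is 2.

2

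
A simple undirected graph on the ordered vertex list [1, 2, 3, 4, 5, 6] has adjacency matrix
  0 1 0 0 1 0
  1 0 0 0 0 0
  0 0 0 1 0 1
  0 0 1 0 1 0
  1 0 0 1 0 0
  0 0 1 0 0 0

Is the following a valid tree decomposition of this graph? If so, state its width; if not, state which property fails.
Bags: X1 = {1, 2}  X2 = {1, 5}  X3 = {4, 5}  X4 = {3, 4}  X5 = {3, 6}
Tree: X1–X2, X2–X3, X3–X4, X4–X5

Every vertex of G appears in some bag (union = {1, 2, 3, 4, 5, 6}); every edge is covered by a bag; and for each vertex v the set of bags containing v is connected in the bag tree. The decomposition is therefore valid. The largest bag has 2 vertices, so the width is 1.

Yes; width 1.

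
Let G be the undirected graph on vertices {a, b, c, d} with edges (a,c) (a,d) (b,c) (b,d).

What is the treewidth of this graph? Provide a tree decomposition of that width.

The largest bag has 3 vertices, giving width 2; this decomposition certifies tw(G) ≤ 2. Since d–b–c–a–d is a cycle in G, G is not acyclic. Forests are exactly the graphs of treewidth ≤ 1, so tw(G) ≥ 2. Therefore the treewidth is 2.

Treewidth 2.
One such decomposition:
Bags: B1 = {b, c, d}  B2 = {a, c, d}
Tree: B1–B2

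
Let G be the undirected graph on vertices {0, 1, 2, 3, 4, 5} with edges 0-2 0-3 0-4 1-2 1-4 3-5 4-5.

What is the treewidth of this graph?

2

A width-2 tree decomposition is:
Bags: B1 = {3, 4, 5}  B2 = {0, 3, 4}  B3 = {0, 1, 4}  B4 = {0, 1, 2}
Tree: B1–B2, B2–B3, B3–B4
Each bag holds 3 vertices, so the decomposition has width 2, which upper-bounds the treewidth. The edges 5–3–0–4–5 form a cycle, so G is not a tree and its treewidth is at least 2. Combining the bounds, tw(G) = 2.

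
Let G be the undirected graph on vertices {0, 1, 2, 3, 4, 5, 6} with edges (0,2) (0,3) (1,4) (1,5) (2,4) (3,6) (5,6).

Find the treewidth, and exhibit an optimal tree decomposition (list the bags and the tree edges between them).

Every bag has size at most 3, so the width is 3 − 1 = 2 and tw(G) ≤ 2. The edges 2–0–3–6–5–1–4–2 form a cycle, so G is not a tree and its treewidth is at least 2. Hence tw(G) = 2 exactly.

Treewidth 2.
One optimal decomposition is:
Bags: B1 = {0, 2, 3}  B2 = {2, 3, 6}  B3 = {2, 5, 6}  B4 = {1, 2, 5}  B5 = {1, 2, 4}
Tree: B1–B2, B2–B3, B3–B4, B4–B5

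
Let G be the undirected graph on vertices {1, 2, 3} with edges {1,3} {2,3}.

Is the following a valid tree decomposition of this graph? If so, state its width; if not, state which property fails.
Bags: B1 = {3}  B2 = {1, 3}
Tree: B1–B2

A tree decomposition must satisfy three properties: every vertex lies in some bag; for every edge, both endpoints lie together in some bag; and for every vertex, the bags containing it form a connected subtree. Here vertex 2 appears in no bag, so the decomposition is invalid.

No — vertex 2 appears in no bag.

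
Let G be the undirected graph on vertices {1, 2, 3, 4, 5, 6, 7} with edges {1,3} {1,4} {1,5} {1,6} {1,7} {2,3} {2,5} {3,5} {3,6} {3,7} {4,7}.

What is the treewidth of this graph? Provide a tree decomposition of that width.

Each bag holds 3 vertices, so the decomposition has width 2, which upper-bounds the treewidth. For the lower bound, the 3 vertices {1, 3, 5} are pairwise adjacent, and any tree decomposition puts a clique entirely inside one bag — forcing width ≥ 2. Therefore the treewidth is 2.

Treewidth 2.
Bags: B1 = {1, 3, 5}  B2 = {1, 3, 7}  B3 = {1, 3, 6}  B4 = {1, 4, 7}  B5 = {2, 3, 5}
Tree: B1–B2, B1–B3, B2–B4, B1–B5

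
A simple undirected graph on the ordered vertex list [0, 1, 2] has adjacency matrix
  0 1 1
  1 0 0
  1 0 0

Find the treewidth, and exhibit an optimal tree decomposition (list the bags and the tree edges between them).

The largest bag has 2 vertices, giving width 1; this decomposition certifies tw(G) ≤ 1. Any graph with an edge has treewidth ≥ 1, and G has the edge 1–0. Hence tw(G) = 1 exactly.

Treewidth 1.
Bags: B1 = {0, 1}  B2 = {0, 2}
Tree: B1–B2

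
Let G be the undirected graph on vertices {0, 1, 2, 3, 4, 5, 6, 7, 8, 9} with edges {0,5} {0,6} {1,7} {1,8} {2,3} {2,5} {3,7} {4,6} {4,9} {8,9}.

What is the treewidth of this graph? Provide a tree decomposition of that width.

Treewidth 2.
One optimal decomposition is:
Bags: B1 = {4, 8, 9}  B2 = {1, 4, 8}  B3 = {1, 4, 7}  B4 = {3, 4, 7}  B5 = {2, 3, 4}  B6 = {2, 4, 5}  B7 = {0, 4, 5}  B8 = {0, 4, 6}
Tree: B1–B2, B2–B3, B3–B4, B4–B5, B5–B6, B6–B7, B7–B8

Every bag has size at most 3, so the width is 3 − 1 = 2 and tw(G) ≤ 2. Since 4–9–8–1–7–3–2–5–0–6–4 is a cycle in G, G is not acyclic. Forests are exactly the graphs of treewidth ≤ 1, so tw(G) ≥ 2. Combining the bounds, tw(G) = 2.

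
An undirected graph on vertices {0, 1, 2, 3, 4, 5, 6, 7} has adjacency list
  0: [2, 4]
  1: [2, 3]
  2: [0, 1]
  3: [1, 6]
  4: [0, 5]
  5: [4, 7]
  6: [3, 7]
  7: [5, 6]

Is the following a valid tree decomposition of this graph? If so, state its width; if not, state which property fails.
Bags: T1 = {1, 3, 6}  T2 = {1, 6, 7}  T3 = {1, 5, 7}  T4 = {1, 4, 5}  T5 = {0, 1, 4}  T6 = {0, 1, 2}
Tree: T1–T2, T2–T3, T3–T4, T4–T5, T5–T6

Yes; width 2.

Vertex coverage: the bags together contain {0, 1, 2, 3, 4, 5, 6, 7}, the full vertex set. Edge coverage: each edge of G has both endpoints in at least one bag. Running intersection: for every vertex, the bags containing it form a connected subtree. All three properties hold, so this is a valid tree decomposition of width max|bag| − 1 = 2, and hence tw(G) ≤ 2.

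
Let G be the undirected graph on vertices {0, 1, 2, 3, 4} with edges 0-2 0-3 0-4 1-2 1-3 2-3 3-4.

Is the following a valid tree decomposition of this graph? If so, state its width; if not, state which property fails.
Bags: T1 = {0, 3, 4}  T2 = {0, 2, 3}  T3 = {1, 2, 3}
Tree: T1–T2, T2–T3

Checking the three conditions: (i) the bags cover all of {0, 1, 2, 3, 4}; (ii) for each edge, some bag contains both endpoints; (iii) the bags containing any fixed vertex form a subtree. All hold, so the decomposition is valid with width 3 − 1 = 2.

Yes; width 2.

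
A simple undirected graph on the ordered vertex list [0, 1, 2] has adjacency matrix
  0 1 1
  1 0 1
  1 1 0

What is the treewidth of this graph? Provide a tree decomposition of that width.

A single bag containing all 3 vertices is trivially a valid decomposition of width 2. On the other hand G contains the 3-clique {0, 1, 2}. A clique must lie in a single bag of any decomposition, so no decomposition can have width below 2. Combining the bounds, tw(G) = 2.

Treewidth 2.
One optimal decomposition is:
Bags: B1 = {0, 1, 2}
Tree: (single bag)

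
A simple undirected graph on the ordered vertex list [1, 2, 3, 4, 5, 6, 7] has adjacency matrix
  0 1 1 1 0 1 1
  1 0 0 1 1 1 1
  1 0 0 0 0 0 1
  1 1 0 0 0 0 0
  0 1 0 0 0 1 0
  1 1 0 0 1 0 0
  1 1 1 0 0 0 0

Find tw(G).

A width-2 tree decomposition is:
Bags: B1 = {1, 2, 4}  B2 = {1, 2, 6}  B3 = {1, 2, 7}  B4 = {2, 5, 6}  B5 = {1, 3, 7}
Tree: B1–B2, B2–B3, B2–B4, B3–B5
The largest bag has 3 vertices, giving width 2; this decomposition certifies tw(G) ≤ 2. For the lower bound, the 3 vertices {1, 2, 4} are pairwise adjacent, and any tree decomposition puts a clique entirely inside one bag — forcing width ≥ 2. Therefore the treewidth is 2.

2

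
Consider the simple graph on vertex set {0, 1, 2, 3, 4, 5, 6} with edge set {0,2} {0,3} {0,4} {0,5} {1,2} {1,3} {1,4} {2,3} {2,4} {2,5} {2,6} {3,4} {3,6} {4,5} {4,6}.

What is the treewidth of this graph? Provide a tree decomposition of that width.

The largest bag has 4 vertices, giving width 3; this decomposition certifies tw(G) ≤ 3. For the lower bound, the 4 vertices {0, 2, 3, 4} are pairwise adjacent, and any tree decomposition puts a clique entirely inside one bag — forcing width ≥ 3. Combining the bounds, tw(G) = 3.

Treewidth 3.
Bags: B1 = {0, 2, 3, 4}  B2 = {1, 2, 3, 4}  B3 = {0, 2, 4, 5}  B4 = {2, 3, 4, 6}
Tree: B1–B2, B1–B3, B1–B4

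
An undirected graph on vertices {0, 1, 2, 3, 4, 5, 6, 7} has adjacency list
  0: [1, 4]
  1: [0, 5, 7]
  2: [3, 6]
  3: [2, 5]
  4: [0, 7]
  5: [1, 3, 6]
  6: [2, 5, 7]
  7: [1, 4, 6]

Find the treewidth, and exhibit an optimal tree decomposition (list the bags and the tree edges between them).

Treewidth 2.
One such decomposition:
Bags: B1 = {0, 4, 7}  B2 = {0, 1, 7}  B3 = {1, 6, 7}  B4 = {1, 5, 6}  B5 = {2, 5, 6}  B6 = {2, 3, 5}
Tree: B1–B2, B2–B3, B3–B4, B4–B5, B5–B6

Every bag has size at most 3, so the width is 3 − 1 = 2 and tw(G) ≤ 2. The edges 4–0–1–7–4 form a cycle, so G is not a tree and its treewidth is at least 2. The upper and lower bounds meet at 2, so that is the treewidth.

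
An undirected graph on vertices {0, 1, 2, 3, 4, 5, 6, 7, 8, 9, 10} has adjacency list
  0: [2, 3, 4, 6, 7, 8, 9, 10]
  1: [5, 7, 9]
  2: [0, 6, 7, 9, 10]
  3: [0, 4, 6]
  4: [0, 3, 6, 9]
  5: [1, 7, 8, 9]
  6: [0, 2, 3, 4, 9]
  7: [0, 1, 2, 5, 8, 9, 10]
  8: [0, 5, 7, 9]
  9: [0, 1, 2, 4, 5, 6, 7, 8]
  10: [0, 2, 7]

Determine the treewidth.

3

A width-3 tree decomposition is:
Bags: B1 = {0, 2, 7, 9}  B2 = {0, 7, 8, 9}  B3 = {0, 2, 7, 10}  B4 = {5, 7, 8, 9}  B5 = {1, 5, 7, 9}  B6 = {0, 2, 6, 9}  B7 = {0, 4, 6, 9}  B8 = {0, 3, 4, 6}
Tree: B1–B2, B1–B3, B2–B4, B4–B5, B1–B6, B6–B7, B7–B8
Every bag has size at most 4, so the width is 4 − 1 = 3 and tw(G) ≤ 3. Conversely, {0, 7, 8, 9} is a clique of size 4, and the vertices of any clique must share a bag in every tree decomposition; so some bag has ≥ 4 vertices and tw(G) ≥ 3. Therefore the treewidth is 3.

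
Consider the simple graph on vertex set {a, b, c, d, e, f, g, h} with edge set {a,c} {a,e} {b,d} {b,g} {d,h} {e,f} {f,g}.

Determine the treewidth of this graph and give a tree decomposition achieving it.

Treewidth 1.
One optimal decomposition is:
Bags: B1 = {d, h}  B2 = {b, d}  B3 = {b, g}  B4 = {f, g}  B5 = {e, f}  B6 = {a, e}  B7 = {a, c}
Tree: B1–B2, B2–B3, B3–B4, B4–B5, B5–B6, B6–B7

Every bag has size at most 2, so the width is 2 − 1 = 1 and tw(G) ≤ 1. Any graph with an edge has treewidth ≥ 1, and G has the edge h–d. Therefore the treewidth is 1.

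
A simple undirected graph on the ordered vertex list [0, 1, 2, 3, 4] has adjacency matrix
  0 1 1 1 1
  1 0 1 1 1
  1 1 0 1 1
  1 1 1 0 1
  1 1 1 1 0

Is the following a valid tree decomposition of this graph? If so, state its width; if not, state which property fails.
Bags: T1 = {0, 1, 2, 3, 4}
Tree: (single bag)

Every vertex of G appears in some bag (union = {0, 1, 2, 3, 4}); every edge is covered by a bag; and for each vertex v the set of bags containing v is connected in the bag tree. The decomposition is therefore valid. The largest bag has 5 vertices, so the width is 4.

Yes; width 4.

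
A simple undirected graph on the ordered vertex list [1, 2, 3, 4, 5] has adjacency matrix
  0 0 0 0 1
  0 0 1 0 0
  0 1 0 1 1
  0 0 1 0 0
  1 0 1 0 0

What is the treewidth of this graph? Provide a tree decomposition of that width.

Each bag holds 2 vertices, so the decomposition has width 1, which upper-bounds the treewidth. Since G has at least one edge (e.g. 3–4), it is not an edgeless graph, so tw(G) ≥ 1. The upper and lower bounds meet at 1, so that is the treewidth.

Treewidth 1.
Bags: B1 = {3, 4}  B2 = {3, 5}  B3 = {1, 5}  B4 = {2, 3}
Tree: B1–B2, B2–B3, B2–B4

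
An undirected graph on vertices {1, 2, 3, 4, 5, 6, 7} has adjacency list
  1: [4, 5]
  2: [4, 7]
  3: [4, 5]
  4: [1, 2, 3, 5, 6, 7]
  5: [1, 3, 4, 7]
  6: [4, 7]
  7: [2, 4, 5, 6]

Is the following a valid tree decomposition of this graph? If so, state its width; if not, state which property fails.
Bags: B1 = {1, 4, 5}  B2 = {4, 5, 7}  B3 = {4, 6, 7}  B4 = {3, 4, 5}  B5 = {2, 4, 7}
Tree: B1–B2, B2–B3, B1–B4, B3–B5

Checking the three conditions: (i) the bags cover all of {1, 2, 3, 4, 5, 6, 7}; (ii) for each edge, some bag contains both endpoints; (iii) the bags containing any fixed vertex form a subtree. All hold, so the decomposition is valid with width 3 − 1 = 2.

Yes; width 2.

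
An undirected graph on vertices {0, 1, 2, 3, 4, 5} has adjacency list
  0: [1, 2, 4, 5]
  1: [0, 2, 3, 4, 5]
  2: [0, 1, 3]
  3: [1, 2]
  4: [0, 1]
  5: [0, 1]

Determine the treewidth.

A width-2 tree decomposition is:
Bags: B1 = {0, 1, 4}  B2 = {0, 1, 2}  B3 = {1, 2, 3}  B4 = {0, 1, 5}
Tree: B1–B2, B2–B3, B1–B4
Every bag has size at most 3, so the width is 3 − 1 = 2 and tw(G) ≤ 2. Conversely, {0, 1, 2} is a clique of size 3, and the vertices of any clique must share a bag in every tree decomposition; so some bag has ≥ 3 vertices and tw(G) ≥ 2. Therefore the treewidth is 2.

2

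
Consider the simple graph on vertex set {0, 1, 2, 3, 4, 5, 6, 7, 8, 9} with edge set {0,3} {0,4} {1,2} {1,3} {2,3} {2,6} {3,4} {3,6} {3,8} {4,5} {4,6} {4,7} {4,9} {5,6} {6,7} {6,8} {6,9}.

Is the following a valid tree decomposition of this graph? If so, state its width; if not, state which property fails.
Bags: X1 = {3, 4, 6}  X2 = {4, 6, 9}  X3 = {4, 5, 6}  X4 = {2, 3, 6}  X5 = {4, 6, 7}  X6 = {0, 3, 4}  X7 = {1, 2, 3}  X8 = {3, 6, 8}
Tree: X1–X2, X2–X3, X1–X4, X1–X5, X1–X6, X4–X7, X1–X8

Every vertex of G appears in some bag (union = {0, 1, 2, 3, 4, 5, 6, 7, 8, 9}); every edge is covered by a bag; and for each vertex v the set of bags containing v is connected in the bag tree. The decomposition is therefore valid. The largest bag has 3 vertices, so the width is 2.

Yes; width 2.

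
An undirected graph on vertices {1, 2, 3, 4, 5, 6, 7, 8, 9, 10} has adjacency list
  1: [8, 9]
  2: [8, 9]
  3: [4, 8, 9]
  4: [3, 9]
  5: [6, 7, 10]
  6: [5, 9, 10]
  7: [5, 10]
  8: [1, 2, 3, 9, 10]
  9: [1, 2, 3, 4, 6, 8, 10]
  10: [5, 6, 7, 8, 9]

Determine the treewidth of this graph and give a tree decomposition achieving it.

The largest bag has 3 vertices, giving width 2; this decomposition certifies tw(G) ≤ 2. On the other hand G contains the 3-clique {3, 8, 9}. A clique must lie in a single bag of any decomposition, so no decomposition can have width below 2. Combining the bounds, tw(G) = 2.

Treewidth 2.
Bags: B1 = {8, 9, 10}  B2 = {3, 8, 9}  B3 = {2, 8, 9}  B4 = {6, 9, 10}  B5 = {1, 8, 9}  B6 = {3, 4, 9}  B7 = {5, 6, 10}  B8 = {5, 7, 10}
Tree: B1–B2, B2–B3, B1–B4, B1–B5, B2–B6, B4–B7, B7–B8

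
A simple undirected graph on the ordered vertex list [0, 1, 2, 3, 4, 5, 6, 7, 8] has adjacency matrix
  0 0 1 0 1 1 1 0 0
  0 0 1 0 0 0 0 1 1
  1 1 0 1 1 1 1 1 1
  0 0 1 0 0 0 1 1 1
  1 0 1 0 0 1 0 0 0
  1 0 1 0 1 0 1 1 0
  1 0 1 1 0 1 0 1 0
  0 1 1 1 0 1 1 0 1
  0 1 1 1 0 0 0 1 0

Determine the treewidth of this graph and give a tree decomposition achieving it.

Treewidth 3.
One optimal decomposition is:
Bags: B1 = {2, 3, 6, 7}  B2 = {2, 5, 6, 7}  B3 = {2, 3, 7, 8}  B4 = {0, 2, 5, 6}  B5 = {0, 2, 4, 5}  B6 = {1, 2, 7, 8}
Tree: B1–B2, B1–B3, B2–B4, B4–B5, B3–B6

Each bag holds 4 vertices, so the decomposition has width 3, which upper-bounds the treewidth. Conversely, {0, 2, 4, 5} is a clique of size 4, and the vertices of any clique must share a bag in every tree decomposition; so some bag has ≥ 4 vertices and tw(G) ≥ 3. The upper and lower bounds meet at 3, so that is the treewidth.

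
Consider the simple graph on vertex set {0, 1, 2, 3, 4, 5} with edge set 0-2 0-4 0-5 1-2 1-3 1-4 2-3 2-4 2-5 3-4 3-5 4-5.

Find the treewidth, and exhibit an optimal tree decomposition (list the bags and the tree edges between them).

Treewidth 3.
Bags: B1 = {2, 3, 4, 5}  B2 = {0, 2, 4, 5}  B3 = {1, 2, 3, 4}
Tree: B1–B2, B1–B3

The largest bag has 4 vertices, giving width 3; this decomposition certifies tw(G) ≤ 3. Conversely, {0, 2, 4, 5} is a clique of size 4, and the vertices of any clique must share a bag in every tree decomposition; so some bag has ≥ 4 vertices and tw(G) ≥ 3. The upper and lower bounds meet at 3, so that is the treewidth.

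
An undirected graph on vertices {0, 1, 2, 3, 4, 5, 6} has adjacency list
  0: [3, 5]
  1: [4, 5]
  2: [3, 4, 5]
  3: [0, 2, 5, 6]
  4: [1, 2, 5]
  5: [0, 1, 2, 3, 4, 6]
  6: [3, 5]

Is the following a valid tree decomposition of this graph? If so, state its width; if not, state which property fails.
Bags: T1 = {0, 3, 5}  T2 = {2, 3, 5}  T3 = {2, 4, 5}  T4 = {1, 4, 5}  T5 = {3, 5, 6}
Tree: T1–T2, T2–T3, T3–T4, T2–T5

Yes; width 2.

Every vertex of G appears in some bag (union = {0, 1, 2, 3, 4, 5, 6}); every edge is covered by a bag; and for each vertex v the set of bags containing v is connected in the bag tree. The decomposition is therefore valid. The largest bag has 3 vertices, so the width is 2.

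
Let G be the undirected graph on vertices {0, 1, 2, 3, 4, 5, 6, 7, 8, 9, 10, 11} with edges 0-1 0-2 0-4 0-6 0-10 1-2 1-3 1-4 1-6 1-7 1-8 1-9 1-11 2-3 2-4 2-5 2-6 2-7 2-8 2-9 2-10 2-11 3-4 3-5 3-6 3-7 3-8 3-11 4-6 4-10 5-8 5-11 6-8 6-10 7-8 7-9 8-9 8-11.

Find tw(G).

4

A width-4 tree decomposition is:
Bags: B1 = {1, 2, 3, 6, 8}  B2 = {1, 2, 3, 8, 11}  B3 = {2, 3, 5, 8, 11}  B4 = {1, 2, 3, 7, 8}  B5 = {1, 2, 7, 8, 9}  B6 = {1, 2, 3, 4, 6}  B7 = {0, 1, 2, 4, 6}  B8 = {0, 2, 4, 6, 10}
Tree: B1–B2, B2–B3, B2–B4, B4–B5, B1–B6, B6–B7, B7–B8
Every bag has size at most 5, so the width is 5 − 1 = 4 and tw(G) ≤ 4. On the other hand G contains the 5-clique {0, 1, 2, 4, 6}. A clique must lie in a single bag of any decomposition, so no decomposition can have width below 4. Hence tw(G) = 4 exactly.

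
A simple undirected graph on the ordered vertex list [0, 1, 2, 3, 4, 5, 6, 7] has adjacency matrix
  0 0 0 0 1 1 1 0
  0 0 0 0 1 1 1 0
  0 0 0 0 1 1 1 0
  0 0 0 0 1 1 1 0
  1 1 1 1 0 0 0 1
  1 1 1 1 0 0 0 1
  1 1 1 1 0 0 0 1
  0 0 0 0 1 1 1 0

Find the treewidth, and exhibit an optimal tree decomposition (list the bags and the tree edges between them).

Each bag holds 4 vertices, so the decomposition has width 3, which upper-bounds the treewidth. For the lower bound: the 4 vertex sets {5,7}, {3,4}, {6}, {1} are disjoint, each induces a connected subgraph, and every pair is joined by at least one edge of G. Contracting each set to a single vertex therefore yields K_{4} as a minor, and since treewidth is minor-monotone, tw(G) ≥ tw(K_{4}) = 3. Therefore the treewidth is 3.

Treewidth 3.
Bags: B1 = {4, 5, 6, 7}  B2 = {3, 4, 5, 6}  B3 = {1, 4, 5, 6}  B4 = {2, 4, 5, 6}  B5 = {0, 4, 5, 6}
Tree: B1–B2, B2–B3, B3–B4, B4–B5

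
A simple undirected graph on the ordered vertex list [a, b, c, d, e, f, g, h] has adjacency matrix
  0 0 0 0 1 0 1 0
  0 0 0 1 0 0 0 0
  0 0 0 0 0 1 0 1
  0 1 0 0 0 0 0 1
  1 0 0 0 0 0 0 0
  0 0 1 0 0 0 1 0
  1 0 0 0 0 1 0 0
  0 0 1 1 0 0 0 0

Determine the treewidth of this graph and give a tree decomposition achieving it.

Treewidth 1.
One such decomposition:
Bags: B1 = {b, d}  B2 = {d, h}  B3 = {c, h}  B4 = {c, f}  B5 = {f, g}  B6 = {a, g}  B7 = {a, e}
Tree: B1–B2, B2–B3, B3–B4, B4–B5, B5–B6, B6–B7

Every bag has size at most 2, so the width is 2 − 1 = 1 and tw(G) ≤ 1. Any graph with an edge has treewidth ≥ 1, and G has the edge b–d. Therefore the treewidth is 1.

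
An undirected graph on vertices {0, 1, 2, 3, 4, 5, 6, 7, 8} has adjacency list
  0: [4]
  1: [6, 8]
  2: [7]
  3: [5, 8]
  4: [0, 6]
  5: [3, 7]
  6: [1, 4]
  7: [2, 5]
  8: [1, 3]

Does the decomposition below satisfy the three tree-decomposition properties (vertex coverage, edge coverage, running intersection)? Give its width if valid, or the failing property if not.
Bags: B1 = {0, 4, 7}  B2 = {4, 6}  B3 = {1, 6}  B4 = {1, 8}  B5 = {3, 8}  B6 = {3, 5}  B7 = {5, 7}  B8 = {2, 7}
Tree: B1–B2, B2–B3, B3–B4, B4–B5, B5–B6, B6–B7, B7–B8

No — bags containing vertex 7 are not connected in the tree.

A tree decomposition must satisfy three properties: every vertex lies in some bag; for every edge, both endpoints lie together in some bag; and for every vertex, the bags containing it form a connected subtree. Here bags containing vertex 7 are not connected in the tree, so the decomposition is invalid.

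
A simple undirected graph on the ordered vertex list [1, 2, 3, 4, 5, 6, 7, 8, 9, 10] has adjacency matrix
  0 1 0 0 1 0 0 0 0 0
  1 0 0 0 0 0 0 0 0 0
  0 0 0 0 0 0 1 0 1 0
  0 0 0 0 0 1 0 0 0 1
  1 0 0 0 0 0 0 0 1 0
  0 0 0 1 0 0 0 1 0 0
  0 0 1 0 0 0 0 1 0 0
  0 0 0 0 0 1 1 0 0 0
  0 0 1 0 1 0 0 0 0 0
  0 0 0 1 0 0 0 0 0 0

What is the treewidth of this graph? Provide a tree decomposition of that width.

The largest bag has 2 vertices, giving width 1; this decomposition certifies tw(G) ≤ 1. Any graph with an edge has treewidth ≥ 1, and G has the edge 10–4. Combining the bounds, tw(G) = 1.

Treewidth 1.
One optimal decomposition is:
Bags: B1 = {4, 10}  B2 = {4, 6}  B3 = {6, 8}  B4 = {7, 8}  B5 = {3, 7}  B6 = {3, 9}  B7 = {5, 9}  B8 = {1, 5}  B9 = {1, 2}
Tree: B1–B2, B2–B3, B3–B4, B4–B5, B5–B6, B6–B7, B7–B8, B8–B9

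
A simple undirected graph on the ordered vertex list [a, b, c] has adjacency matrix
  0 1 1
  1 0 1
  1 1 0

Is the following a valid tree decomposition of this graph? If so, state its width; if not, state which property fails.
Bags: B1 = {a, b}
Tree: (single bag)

A tree decomposition must satisfy three properties: every vertex lies in some bag; for every edge, both endpoints lie together in some bag; and for every vertex, the bags containing it form a connected subtree. Here vertex c appears in no bag, so the decomposition is invalid.

No — vertex c appears in no bag.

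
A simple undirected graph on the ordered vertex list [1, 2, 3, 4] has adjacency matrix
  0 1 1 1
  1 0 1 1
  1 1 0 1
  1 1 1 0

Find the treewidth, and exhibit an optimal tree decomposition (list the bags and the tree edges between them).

Treewidth 3.
One such decomposition:
Bags: B1 = {1, 2, 3, 4}
Tree: (single bag)

With just one bag of size 4, the width is 4 − 1 = 3, so tw(G) ≤ 3. Conversely, {1, 2, 3, 4} is a clique of size 4, and the vertices of any clique must share a bag in every tree decomposition; so some bag has ≥ 4 vertices and tw(G) ≥ 3. Hence tw(G) = 3 exactly.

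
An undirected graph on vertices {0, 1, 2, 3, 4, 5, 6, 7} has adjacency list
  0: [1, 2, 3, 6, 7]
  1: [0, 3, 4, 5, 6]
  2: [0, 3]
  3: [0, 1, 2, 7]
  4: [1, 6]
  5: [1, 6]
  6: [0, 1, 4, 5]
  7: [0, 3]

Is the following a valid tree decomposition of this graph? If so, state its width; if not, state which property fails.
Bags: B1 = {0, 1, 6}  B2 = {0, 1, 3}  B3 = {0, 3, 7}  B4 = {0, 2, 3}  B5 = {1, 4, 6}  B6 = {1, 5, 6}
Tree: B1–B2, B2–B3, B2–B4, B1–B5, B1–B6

Yes; width 2.

Every vertex of G appears in some bag (union = {0, 1, 2, 3, 4, 5, 6, 7}); every edge is covered by a bag; and for each vertex v the set of bags containing v is connected in the bag tree. The decomposition is therefore valid. The largest bag has 3 vertices, so the width is 2.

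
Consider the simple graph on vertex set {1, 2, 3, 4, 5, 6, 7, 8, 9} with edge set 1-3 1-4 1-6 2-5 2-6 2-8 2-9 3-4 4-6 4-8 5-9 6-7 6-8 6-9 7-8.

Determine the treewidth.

A width-2 tree decomposition is:
Bags: B1 = {2, 6, 8}  B2 = {4, 6, 8}  B3 = {6, 7, 8}  B4 = {1, 4, 6}  B5 = {2, 6, 9}  B6 = {2, 5, 9}  B7 = {1, 3, 4}
Tree: B1–B2, B2–B3, B2–B4, B1–B5, B5–B6, B4–B7
Every bag has size at most 3, so the width is 3 − 1 = 2 and tw(G) ≤ 2. On the other hand G contains the 3-clique {1, 3, 4}. A clique must lie in a single bag of any decomposition, so no decomposition can have width below 2. Therefore the treewidth is 2.

2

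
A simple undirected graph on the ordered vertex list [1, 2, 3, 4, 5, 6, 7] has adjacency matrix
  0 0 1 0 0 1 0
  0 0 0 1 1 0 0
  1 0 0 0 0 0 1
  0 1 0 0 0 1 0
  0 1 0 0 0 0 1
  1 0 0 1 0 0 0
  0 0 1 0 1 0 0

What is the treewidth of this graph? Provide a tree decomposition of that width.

Treewidth 2.
Bags: B1 = {1, 3, 7}  B2 = {1, 6, 7}  B3 = {4, 6, 7}  B4 = {2, 4, 7}  B5 = {2, 5, 7}
Tree: B1–B2, B2–B3, B3–B4, B4–B5

Each bag holds 3 vertices, so the decomposition has width 2, which upper-bounds the treewidth. The edges 7–3–1–6–4–2–5–7 form a cycle, so G is not a tree and its treewidth is at least 2. Therefore the treewidth is 2.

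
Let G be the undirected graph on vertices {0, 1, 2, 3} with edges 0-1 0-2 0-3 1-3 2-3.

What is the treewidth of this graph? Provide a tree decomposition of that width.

The largest bag has 3 vertices, giving width 2; this decomposition certifies tw(G) ≤ 2. For the lower bound, the 3 vertices {0, 1, 3} are pairwise adjacent, and any tree decomposition puts a clique entirely inside one bag — forcing width ≥ 2. Therefore the treewidth is 2.

Treewidth 2.
One such decomposition:
Bags: B1 = {0, 2, 3}  B2 = {0, 1, 3}
Tree: B1–B2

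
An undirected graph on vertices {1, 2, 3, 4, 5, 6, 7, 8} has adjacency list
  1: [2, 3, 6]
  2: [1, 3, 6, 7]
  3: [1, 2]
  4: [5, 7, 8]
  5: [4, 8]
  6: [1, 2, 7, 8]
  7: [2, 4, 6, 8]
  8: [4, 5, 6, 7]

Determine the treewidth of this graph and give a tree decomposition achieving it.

Treewidth 2.
One optimal decomposition is:
Bags: B1 = {4, 7, 8}  B2 = {6, 7, 8}  B3 = {4, 5, 8}  B4 = {2, 6, 7}  B5 = {1, 2, 6}  B6 = {1, 2, 3}
Tree: B1–B2, B1–B3, B2–B4, B4–B5, B5–B6

Each bag holds 3 vertices, so the decomposition has width 2, which upper-bounds the treewidth. Conversely, {4, 5, 8} is a clique of size 3, and the vertices of any clique must share a bag in every tree decomposition; so some bag has ≥ 3 vertices and tw(G) ≥ 2. Therefore the treewidth is 2.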